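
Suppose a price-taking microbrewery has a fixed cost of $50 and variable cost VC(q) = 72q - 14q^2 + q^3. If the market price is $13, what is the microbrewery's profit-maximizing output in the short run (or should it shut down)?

Shut down

Strip out fixed cost: VC = 72q - 14q^2 + q^3. Then AVC = 72 - 14q + q^2 and MC = 72 - 28q + 3q^2.
AVC hits its minimum where MC = AVC, at q = 7, giving min AVC = 72 - 14·7 + 7^2 = $23.
With P < min AVC ($13 < $23), every unit sold adds to the loss.
The firm minimizes its loss by shutting down and losing only its fixed cost of $50.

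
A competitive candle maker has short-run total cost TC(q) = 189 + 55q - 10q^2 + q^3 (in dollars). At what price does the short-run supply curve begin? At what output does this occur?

Short-run supply begins at min AVC. From VC = 55q - 10q^2 + q^3, AVC = 55 - 10q + q^2.
At the minimum of AVC, MC = AVC. MC = 55 - 20q + 3q^2; setting MC = AVC gives 2q^2 - 10q = 0, so q = 5. min AVC = 30.
So the shutdown price is $30.

$30 per unit, at q = 5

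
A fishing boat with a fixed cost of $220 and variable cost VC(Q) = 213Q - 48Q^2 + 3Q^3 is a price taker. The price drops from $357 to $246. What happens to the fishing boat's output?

Output falls from 12 to 11

MC = 213 - 96Q + 9Q^2; the shutdown threshold is min AVC = $21 (at Q = 8).
With P = $357 above the shutdown price, P = MC gives Q = 12.
At P = $246 ≥ min AVC, set P = MC: Q = 11. The firm stays open but cuts output.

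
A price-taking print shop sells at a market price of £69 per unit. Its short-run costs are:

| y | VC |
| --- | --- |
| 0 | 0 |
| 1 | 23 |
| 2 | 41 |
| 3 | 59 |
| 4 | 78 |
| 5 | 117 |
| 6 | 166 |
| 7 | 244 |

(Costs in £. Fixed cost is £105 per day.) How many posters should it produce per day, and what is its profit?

y = 6; profit = £143

Tabulate TR − TC: y=0: -105; y=1: -59; y=2: -8; y=3: 43; y=4: 93; y=5: 123; y=6: 143; y=7: 134.
Profit is maximized at y = 6. AVC there is 166/6 = £27.67 ≤ P, so producing beats shutting down (which would give -£105).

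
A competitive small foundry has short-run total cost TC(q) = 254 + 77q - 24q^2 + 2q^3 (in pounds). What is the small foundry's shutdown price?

Short-run supply begins at min AVC. From VC = 77q - 24q^2 + 2q^3, AVC = 77 - 24q + 2q^2.
dAVC/dq = -24 + 4q = 0 gives q = 6. min AVC = 77 - 24·6 + 2·6^2 = 5.
So the shutdown price is £5.

£5 per unit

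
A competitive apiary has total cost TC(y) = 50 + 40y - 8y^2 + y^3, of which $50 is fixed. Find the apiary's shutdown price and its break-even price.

Shutdown price = $24; break-even price = $35

AVC = 40 - 8y + y^2; minimized at y = 4, giving min AVC = $24. That is the shutdown price.
ATC = 50/y + 40 - 8y + y^2. Setting dATC/dy = −50/y^2 − 8 + 2y = 0 gives y = 5 (since 2·5^3 − 8·5^2 = 50).
min ATC = 50/5 + 40 − 8·5 + 5^2 = $35. That is the break-even price.
Between these two prices the firm operates at a loss; above $35 it earns a profit.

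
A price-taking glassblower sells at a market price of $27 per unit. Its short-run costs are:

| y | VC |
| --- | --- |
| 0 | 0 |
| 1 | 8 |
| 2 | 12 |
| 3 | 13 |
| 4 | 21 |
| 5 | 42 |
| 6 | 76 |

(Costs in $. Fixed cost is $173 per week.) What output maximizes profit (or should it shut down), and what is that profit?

y = 5; profit = -$80

Tabulate TR − TC: y=0: -173; y=1: -154; y=2: -131; y=3: -105; y=4: -86; y=5: -80; y=6: -87.
Profit is maximized at y = 5. AVC there is 42/5 = $8.40 ≤ P, so producing beats shutting down (which would give -$173).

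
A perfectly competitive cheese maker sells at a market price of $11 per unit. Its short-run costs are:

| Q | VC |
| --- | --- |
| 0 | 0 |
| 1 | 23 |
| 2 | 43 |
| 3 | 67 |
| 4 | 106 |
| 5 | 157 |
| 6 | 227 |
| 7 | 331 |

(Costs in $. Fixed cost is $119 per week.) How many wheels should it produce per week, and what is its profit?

Q = 0 (shut down); profit = -$119

Profit at each row (π = 11Q − TC): Q=0: -119; Q=1: -131; Q=2: -140; Q=3: -153; Q=4: -181; Q=5: -221; Q=6: -280; Q=7: -373.
Profit is highest at Q = 0. Equivalently, the lowest AVC in the table is 43/2 ≈ $21.50 at Q = 2, and P = $11 falls below it — price never covers variable cost, so the firm shuts down and loses only its fixed cost.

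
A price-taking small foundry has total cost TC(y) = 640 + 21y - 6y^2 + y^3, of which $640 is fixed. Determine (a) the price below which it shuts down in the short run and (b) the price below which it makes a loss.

Shutdown price = $12; break-even price = $117

AVC = 21 - 6y + y^2; minimized at y = 3, giving min AVC = $12. That is the shutdown price.
ATC = 640/y + 21 - 6y + y^2. Setting dATC/dy = −640/y^2 − 6 + 2y = 0 gives y = 8 (since 2·8^3 − 6·8^2 = 640).
min ATC = 640/8 + 21 − 6·8 + 8^2 = $117. That is the break-even price.
Between these two prices the firm operates at a loss; above $117 it earns a profit.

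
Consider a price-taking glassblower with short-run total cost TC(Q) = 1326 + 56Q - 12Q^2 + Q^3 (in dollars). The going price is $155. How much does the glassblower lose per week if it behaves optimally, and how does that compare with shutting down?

AVC = 56 - 12Q + Q^2; min AVC = $20 at Q = 6. Since P = $155 ≥ min AVC, the firm produces.
MC = 56 - 24Q + 3Q^2. Setting P = MC and taking the root on the rising branch gives Q* = 11.
TR = 155·11 = 1705. TC = 1326 + 495 = 1821. Profit = 1705 − 1821 = -$116.
That loss of $116 beats the $1326 the firm would lose by shutting down; producing recovers $1210 of fixed cost.

Profit = -$116 at Q = 11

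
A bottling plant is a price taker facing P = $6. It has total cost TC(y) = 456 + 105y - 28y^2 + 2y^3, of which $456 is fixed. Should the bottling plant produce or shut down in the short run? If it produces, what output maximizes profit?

Strip out fixed cost: VC = 105y - 28y^2 + 2y^3. Then AVC = 105 - 28y + 2y^2 and MC = 105 - 56y + 6y^2.
The AVC parabola has its vertex at y = 28/4 = 7, where AVC = 105 - 28·7 + 2·7^2 = $7.
Since P = $6 < min AVC = $7, price fails to cover variable cost at any output.
Best response: produce nothing and absorb the $456 fixed cost.

Shut down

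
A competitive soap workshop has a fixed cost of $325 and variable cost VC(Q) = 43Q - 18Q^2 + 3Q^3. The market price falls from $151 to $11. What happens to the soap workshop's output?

MC = 43 - 36Q + 9Q^2; the shutdown threshold is min AVC = $16 (at Q = 3).
With P = $151 above the shutdown price, P = MC gives Q = 6.
At P = $11 < min AVC = $16, price no longer covers variable cost at any output, so the firm shuts down: Q = 0.

Output falls from 6 to 0 (the firm shuts down)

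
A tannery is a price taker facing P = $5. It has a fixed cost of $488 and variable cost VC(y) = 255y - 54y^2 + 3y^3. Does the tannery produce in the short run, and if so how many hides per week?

Shut down

Strip out fixed cost: VC = 255y - 54y^2 + 3y^3. Then AVC = 255 - 54y + 3y^2 and MC = 255 - 108y + 9y^2.
AVC hits its minimum where MC = AVC, at y = 9, giving min AVC = 255 - 54·9 + 3·9^2 = $12.
Since P = $5 < min AVC = $12, price fails to cover variable cost at any output.
Best response: produce nothing and absorb the $488 fixed cost.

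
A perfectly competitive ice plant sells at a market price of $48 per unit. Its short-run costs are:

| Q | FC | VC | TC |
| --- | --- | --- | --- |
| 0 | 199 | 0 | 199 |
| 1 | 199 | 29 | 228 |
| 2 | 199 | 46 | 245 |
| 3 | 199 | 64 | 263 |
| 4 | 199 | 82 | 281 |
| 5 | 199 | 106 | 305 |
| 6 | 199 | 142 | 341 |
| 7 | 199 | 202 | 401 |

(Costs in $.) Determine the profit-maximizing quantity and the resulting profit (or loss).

Q = 6; profit = -$53

Tabulate TR − TC: Q=0: -199; Q=1: -180; Q=2: -149; Q=3: -119; Q=4: -89; Q=5: -65; Q=6: -53; Q=7: -65.
Profit is maximized at Q = 6. AVC there is 142/6 = $23.67 ≤ P, so producing beats shutting down (which would give -$199).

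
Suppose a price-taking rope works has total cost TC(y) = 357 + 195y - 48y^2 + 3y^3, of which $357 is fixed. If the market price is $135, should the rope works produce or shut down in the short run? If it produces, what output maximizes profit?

Produce at y = 10

Variable cost is VC = 195y - 48y^2 + 3y^3, so AVC = VC/y = 195 - 48y + 3y^2 and MC = dTC/dy = 195 - 96y + 9y^2.
AVC is minimized where dAVC/dy = -48 + 6y = 0, at y = 8; min AVC = 195 - 48·8 + 3·8^2 = $3.
Since P = $135 ≥ min AVC = $3, price covers variable cost and the firm should produce.
P = MC gives 60 - 96y + 9y^2 = 0, with roots 2/3 and 10. Take the larger (rising MC): y* = 10.
Check: AVC at y = 10 is $15 ≤ P, so revenue covers variable cost.
Profit = P·y − TC = 135·10 − 507 = $843.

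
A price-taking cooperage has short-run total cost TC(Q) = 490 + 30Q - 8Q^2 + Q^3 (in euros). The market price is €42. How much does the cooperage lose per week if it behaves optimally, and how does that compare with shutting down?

AVC = 30 - 8Q + Q^2 has its minimum €14 at Q = 4; price €42 clears that bar, so the firm operates.
With MC = 30 - 16Q + 3Q^2, P = MC on the upward-sloping part at Q* = 6.
TR = 42·6 = 252. TC = 490 + 108 = 598. Profit = 252 − 598 = -€346.
Shutting down would mean losing the fixed cost of €490, so operating at a loss of €346 is better by €144.

Profit = -€346 at Q = 6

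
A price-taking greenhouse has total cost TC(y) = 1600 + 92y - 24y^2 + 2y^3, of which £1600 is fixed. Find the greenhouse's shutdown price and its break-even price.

AVC = 92 - 24y + 2y^2; minimized at y = 6, giving min AVC = £20. That is the shutdown price.
ATC = 1600/y + 92 - 24y + 2y^2. Setting dATC/dy = −1600/y^2 − 24 + 4y = 0 gives y = 10 (since 4·10^3 − 24·10^2 = 1600).
min ATC = 1600/10 + 92 − 24·10 + 2·10^2 = £212. That is the break-even price.
Between these two prices the firm operates at a loss; above £212 it earns a profit.

Shutdown price = £20; break-even price = £212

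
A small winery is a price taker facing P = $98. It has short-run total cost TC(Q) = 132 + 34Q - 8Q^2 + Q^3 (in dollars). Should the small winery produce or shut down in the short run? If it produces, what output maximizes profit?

From TC, MC = TC'(Q) = 34 - 16Q + 3Q^2 and AVC = VC/Q = 34 - 8Q + Q^2.
The AVC parabola has its vertex at Q = 8/2 = 4, where AVC = 34 - 8·4 + 4^2 = $18.
Since P = $98 ≥ min AVC = $18, price covers variable cost and the firm should produce.
Set P = MC: 98 = 34 - 16Q + 3Q^2 → -64 - 16Q + 3Q^2 = 0. The roots are Q = -8/3 and Q = 8; the profit-maximizing output is on the rising part of MC, so Q* = 8.
Check: AVC at Q = 8 is $34 ≤ P, so revenue covers variable cost.
Profit = P·Q − TC = 98·8 − 404 = $380.

Produce at Q = 8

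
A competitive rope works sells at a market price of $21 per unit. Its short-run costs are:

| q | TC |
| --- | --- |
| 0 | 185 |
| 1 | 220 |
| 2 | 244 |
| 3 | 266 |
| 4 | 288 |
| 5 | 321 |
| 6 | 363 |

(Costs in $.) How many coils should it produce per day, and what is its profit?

Tabulate TR − TC: q=0: -185; q=1: -199; q=2: -202; q=3: -203; q=4: -204; q=5: -216; q=6: -237.
Profit is highest at q = 0. Equivalently, the lowest AVC in the table is 103/4 ≈ $25.75 at q = 4, and P = $21 falls below it — price never covers variable cost, so the firm shuts down and loses only its fixed cost.

q = 0 (shut down); profit = -$185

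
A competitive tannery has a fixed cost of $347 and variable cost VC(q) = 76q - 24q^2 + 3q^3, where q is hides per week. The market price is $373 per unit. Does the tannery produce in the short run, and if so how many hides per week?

Produce at q = 9

Strip out fixed cost: VC = 76q - 24q^2 + 3q^3. Then AVC = 76 - 24q + 3q^2 and MC = 76 - 48q + 9q^2.
AVC hits its minimum where MC = AVC, at q = 4, giving min AVC = 76 - 24·4 + 3·4^2 = $28.
Because $373 ≥ $28, revenue can cover variable cost; the firm operates.
Solving P = MC: -297 - 48q + 9q^2 = 0 ⇒ q = -11/3 or 9. On the upward-sloping branch, q* = 9.
Check: AVC at q = 9 is $103 ≤ P, so revenue covers variable cost.
Profit = P·q − TC = 373·9 − 1274 = $2083.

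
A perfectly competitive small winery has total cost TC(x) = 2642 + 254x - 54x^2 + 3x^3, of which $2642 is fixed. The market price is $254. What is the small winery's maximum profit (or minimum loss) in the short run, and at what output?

AVC = 254 - 54x + 3x^2; min AVC = $11 at x = 9. Since P = $254 ≥ min AVC, the firm produces.
With MC = 254 - 108x + 9x^2, P = MC on the upward-sloping part at x* = 12.
TR = 254·12 = 3048. TC = 2642 + 456 = 3098. Profit = 3048 − 3098 = -$50.
By producing, the firm covers all variable cost plus $2592 of fixed cost; shutting down would lose the full $2642.

Profit = -$50 at x = 12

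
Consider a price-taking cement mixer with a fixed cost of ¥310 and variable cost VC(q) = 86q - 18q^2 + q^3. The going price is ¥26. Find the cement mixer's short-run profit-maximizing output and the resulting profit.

AVC = 86 - 18q + q^2; min AVC = ¥5 at q = 9. Since P = ¥26 ≥ min AVC, the firm produces.
MC = 86 - 36q + 3q^2. Setting P = MC and taking the root on the rising branch gives q* = 10.
TR = 26·10 = 260. TC = 310 + 60 = 370. Profit = 260 − 370 = -¥110.
Shutting down would mean losing the fixed cost of ¥310, so operating at a loss of ¥110 is better by ¥200.

Profit = -¥110 at q = 10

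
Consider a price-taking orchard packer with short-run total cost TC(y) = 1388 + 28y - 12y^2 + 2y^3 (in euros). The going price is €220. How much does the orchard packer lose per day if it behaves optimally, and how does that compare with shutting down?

Profit = -€108 at y = 8

AVC = 28 - 12y + 2y^2 has its minimum €10 at y = 3; price €220 clears that bar, so the firm operates.
MC = 28 - 24y + 6y^2. Setting P = MC and taking the root on the rising branch gives y* = 8.
TR = 220·8 = 1760. TC = 1388 + 480 = 1868. Profit = 1760 − 1868 = -€108.
That loss of €108 beats the €1388 the firm would lose by shutting down; producing recovers €1280 of fixed cost.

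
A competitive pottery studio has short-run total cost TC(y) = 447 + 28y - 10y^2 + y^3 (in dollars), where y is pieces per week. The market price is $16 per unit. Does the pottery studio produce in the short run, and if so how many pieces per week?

Produce at y = 6

Strip out fixed cost: VC = 28y - 10y^2 + y^3. Then AVC = 28 - 10y + y^2 and MC = 28 - 20y + 3y^2.
AVC is minimized where dAVC/dy = -10 + 2y = 0, at y = 5; min AVC = 28 - 10·5 + 5^2 = $3.
P = $16 exceeds min AVC = $3, so the firm stays open.
Set P = MC: 16 = 28 - 20y + 3y^2 → 12 - 20y + 3y^2 = 0. The roots are y = 2/3 and y = 6; the profit-maximizing output is on the rising part of MC, so y* = 6.
Check: AVC at y = 6 is $4 ≤ P, so revenue covers variable cost.
Profit = P·y − TC = 16·6 − 471 = -$375, a loss, but smaller than the $447 fixed cost the firm would lose by shutting down.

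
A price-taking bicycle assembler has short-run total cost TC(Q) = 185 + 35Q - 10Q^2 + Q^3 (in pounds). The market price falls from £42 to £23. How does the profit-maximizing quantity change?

AVC = 35 - 10Q + Q^2, minimized at Q = 5 where min AVC = £10. MC = 35 - 20Q + 3Q^2.
With P = £42 above the shutdown price, P = MC gives Q = 7.
At P = £23 ≥ min AVC, set P = MC: Q = 6. The firm stays open but cuts output.

Output falls from 7 to 6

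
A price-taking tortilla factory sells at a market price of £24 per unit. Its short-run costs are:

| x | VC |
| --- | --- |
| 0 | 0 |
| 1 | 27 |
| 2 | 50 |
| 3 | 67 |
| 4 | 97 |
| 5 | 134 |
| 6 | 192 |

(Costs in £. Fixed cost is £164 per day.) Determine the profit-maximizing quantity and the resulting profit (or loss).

Profit at each row (π = 24x − TC): x=0: -164; x=1: -167; x=2: -166; x=3: -159; x=4: -165; x=5: -178; x=6: -212.
Profit is maximized at x = 3. AVC there is 67/3 = £22.33 ≤ P, so producing beats shutting down (which would give -£164).

x = 3; profit = -£159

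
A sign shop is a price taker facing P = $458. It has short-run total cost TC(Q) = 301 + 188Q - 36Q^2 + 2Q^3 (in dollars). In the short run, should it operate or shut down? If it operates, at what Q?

Strip out fixed cost: VC = 188Q - 36Q^2 + 2Q^3. Then AVC = 188 - 36Q + 2Q^2 and MC = 188 - 72Q + 6Q^2.
The AVC parabola has its vertex at Q = 36/4 = 9, where AVC = 188 - 36·9 + 2·9^2 = $26.
Because $458 ≥ $26, revenue can cover variable cost; the firm operates.
P = MC gives -270 - 72Q + 6Q^2 = 0, with roots -3 and 15. Take the larger (rising MC): Q* = 15.
Check: AVC at Q = 15 is $98 ≤ P, so revenue covers variable cost.
Profit = P·Q − TC = 458·15 − 1771 = $5099.

Produce at Q = 15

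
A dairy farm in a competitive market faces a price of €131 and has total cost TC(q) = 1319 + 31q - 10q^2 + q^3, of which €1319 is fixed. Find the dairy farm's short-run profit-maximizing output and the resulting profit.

AVC = 31 - 10q + q^2; min AVC = €6 at q = 5. Since P = €131 ≥ min AVC, the firm produces.
MC = 31 - 20q + 3q^2. Setting P = MC and taking the root on the rising branch gives q* = 10.
TR = 131·10 = 1310. TC = 1319 + 310 = 1629. Profit = 1310 − 1629 = -€319.
Shutting down would mean losing the fixed cost of €1319, so operating at a loss of €319 is better by €1000.

Profit = -€319 at q = 10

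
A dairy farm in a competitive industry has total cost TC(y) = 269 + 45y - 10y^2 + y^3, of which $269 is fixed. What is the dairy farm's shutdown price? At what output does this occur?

$20 per unit, at y = 5

Short-run supply begins at min AVC. From VC = 45y - 10y^2 + y^3, AVC = 45 - 10y + y^2.
At the minimum of AVC, MC = AVC. MC = 45 - 20y + 3y^2; setting MC = AVC gives 2y^2 - 10y = 0, so y = 5. min AVC = 20.
For P < $20 the firm produces nothing.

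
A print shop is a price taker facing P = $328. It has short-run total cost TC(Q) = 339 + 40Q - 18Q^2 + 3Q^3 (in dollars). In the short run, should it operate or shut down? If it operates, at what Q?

Strip out fixed cost: VC = 40Q - 18Q^2 + 3Q^3. Then AVC = 40 - 18Q + 3Q^2 and MC = 40 - 36Q + 9Q^2.
The AVC parabola has its vertex at Q = 18/6 = 3, where AVC = 40 - 18·3 + 3·3^2 = $13.
Since P = $328 ≥ min AVC = $13, price covers variable cost and the firm should produce.
P = MC gives -288 - 36Q + 9Q^2 = 0, with roots -4 and 8. Take the larger (rising MC): Q* = 8.
Check: AVC at Q = 8 is $88 ≤ P, so revenue covers variable cost.
Profit = P·Q − TC = 328·8 − 1043 = $1581.

Produce at Q = 8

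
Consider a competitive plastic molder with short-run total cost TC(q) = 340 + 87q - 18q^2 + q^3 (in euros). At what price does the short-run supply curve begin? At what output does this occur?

The shutdown price is the minimum of AVC. VC = 87q - 18q^2 + q^3, so AVC = 87 - 18q + q^2.
At the minimum of AVC, MC = AVC. MC = 87 - 36q + 3q^2; setting MC = AVC gives 2q^2 - 18q = 0, so q = 9. min AVC = 6.
So the shutdown price is €6.

€6 per unit, at q = 9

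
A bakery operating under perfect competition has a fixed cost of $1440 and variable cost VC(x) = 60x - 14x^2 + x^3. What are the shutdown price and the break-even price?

AVC = 60 - 14x + x^2; minimized at x = 7, giving min AVC = $11. That is the shutdown price.
ATC = 1440/x + 60 - 14x + x^2. Setting dATC/dx = −1440/x^2 − 14 + 2x = 0 gives x = 12 (since 2·12^3 − 14·12^2 = 1440).
min ATC = 1440/12 + 60 − 14·12 + 12^2 = $156. That is the break-even price.
For $11 ≤ P < $156 the firm produces at a loss; below $11 it shuts down.

Shutdown price = $11; break-even price = $156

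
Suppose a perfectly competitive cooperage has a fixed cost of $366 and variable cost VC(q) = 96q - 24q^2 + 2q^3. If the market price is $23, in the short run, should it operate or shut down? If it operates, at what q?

Shut down

Variable cost is VC = 96q - 24q^2 + 2q^3, so AVC = VC/q = 96 - 24q + 2q^2 and MC = dTC/dq = 96 - 48q + 6q^2.
AVC is minimized where dAVC/dq = -24 + 4q = 0, at q = 6; min AVC = 96 - 24·6 + 2·6^2 = $24.
With P < min AVC ($23 < $24), every unit sold adds to the loss.
Best response: produce nothing and absorb the $366 fixed cost.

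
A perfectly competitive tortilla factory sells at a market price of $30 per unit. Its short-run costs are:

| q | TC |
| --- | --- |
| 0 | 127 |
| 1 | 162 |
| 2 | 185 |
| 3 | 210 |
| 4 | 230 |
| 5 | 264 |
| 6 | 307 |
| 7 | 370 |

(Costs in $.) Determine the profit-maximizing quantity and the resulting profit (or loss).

q = 4; profit = -$110

Tabulate TR − TC: q=0: -127; q=1: -132; q=2: -125; q=3: -120; q=4: -110; q=5: -114; q=6: -127; q=7: -160.
Profit is maximized at q = 4. AVC there is 103/4 = $25.75 ≤ P, so producing beats shutting down (which would give -$127).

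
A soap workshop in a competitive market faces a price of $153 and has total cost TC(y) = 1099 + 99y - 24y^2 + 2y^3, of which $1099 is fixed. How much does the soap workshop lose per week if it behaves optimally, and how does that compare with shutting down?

Profit = -$127 at y = 9

AVC = 99 - 24y + 2y^2; min AVC = $27 at y = 6. Since P = $153 ≥ min AVC, the firm produces.
MC = 99 - 48y + 6y^2. Setting P = MC and taking the root on the rising branch gives y* = 9.
TR = 153·9 = 1377. TC = 1099 + 405 = 1504. Profit = 1377 − 1504 = -$127.
That loss of $127 beats the $1099 the firm would lose by shutting down; producing recovers $972 of fixed cost.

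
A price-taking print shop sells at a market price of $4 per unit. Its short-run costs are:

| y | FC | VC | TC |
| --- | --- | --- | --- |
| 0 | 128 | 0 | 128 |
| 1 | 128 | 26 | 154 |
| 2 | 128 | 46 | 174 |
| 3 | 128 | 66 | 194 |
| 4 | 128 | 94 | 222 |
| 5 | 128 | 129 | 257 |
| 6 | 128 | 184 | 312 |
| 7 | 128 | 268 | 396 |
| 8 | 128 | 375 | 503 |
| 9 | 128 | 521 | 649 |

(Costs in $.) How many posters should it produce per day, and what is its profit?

Profit at each row (π = 4y − TC): y=0: -128; y=1: -150; y=2: -166; y=3: -182; y=4: -206; y=5: -237; y=6: -288; y=7: -368; y=8: -471; y=9: -613.
Profit is highest at y = 0. Equivalently, the lowest AVC in the table is 66/3 ≈ $22 at y = 3, and P = $4 falls below it — price never covers variable cost, so the firm shuts down and loses only its fixed cost.

y = 0 (shut down); profit = -$128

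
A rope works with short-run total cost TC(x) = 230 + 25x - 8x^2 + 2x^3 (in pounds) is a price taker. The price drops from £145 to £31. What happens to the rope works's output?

Output falls from 6 to 3

AVC = 25 - 8x + 2x^2, minimized at x = 2 where min AVC = £17. MC = 25 - 16x + 6x^2.
With P = £145 above the shutdown price, P = MC gives x = 6.
At P = £31 ≥ min AVC, set P = MC: x = 3. The firm stays open but cuts output.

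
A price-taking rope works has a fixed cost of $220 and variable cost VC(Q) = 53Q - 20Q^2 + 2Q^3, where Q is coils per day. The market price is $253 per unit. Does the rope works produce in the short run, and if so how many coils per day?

Variable cost is VC = 53Q - 20Q^2 + 2Q^3, so AVC = VC/Q = 53 - 20Q + 2Q^2 and MC = dTC/dQ = 53 - 40Q + 6Q^2.
AVC hits its minimum where MC = AVC, at Q = 5, giving min AVC = 53 - 20·5 + 2·5^2 = $3.
Since P = $253 ≥ min AVC = $3, price covers variable cost and the firm should produce.
Solving P = MC: -200 - 40Q + 6Q^2 = 0 ⇒ Q = -10/3 or 10. On the upward-sloping branch, Q* = 10.
Check: AVC at Q = 10 is $53 ≤ P, so revenue covers variable cost.
Profit = P·Q − TC = 253·10 − 750 = $1780.

Produce at Q = 10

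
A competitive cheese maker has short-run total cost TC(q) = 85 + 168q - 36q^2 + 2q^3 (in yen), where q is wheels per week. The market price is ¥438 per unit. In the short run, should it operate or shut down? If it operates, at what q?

From TC, MC = TC'(q) = 168 - 72q + 6q^2 and AVC = VC/q = 168 - 36q + 2q^2.
AVC hits its minimum where MC = AVC, at q = 9, giving min AVC = 168 - 36·9 + 2·9^2 = ¥6.
Because ¥438 ≥ ¥6, revenue can cover variable cost; the firm operates.
Solving P = MC: -270 - 72q + 6q^2 = 0 ⇒ q = -3 or 15. On the upward-sloping branch, q* = 15.
Check: AVC at q = 15 is ¥78 ≤ P, so revenue covers variable cost.
Profit = P·q − TC = 438·15 − 1255 = ¥5315.

Produce at q = 15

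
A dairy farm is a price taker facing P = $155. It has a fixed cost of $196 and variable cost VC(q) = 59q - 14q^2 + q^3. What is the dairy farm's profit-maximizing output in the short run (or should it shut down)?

Produce at q = 12

Variable cost is VC = 59q - 14q^2 + q^3, so AVC = VC/q = 59 - 14q + q^2 and MC = dTC/dq = 59 - 28q + 3q^2.
AVC hits its minimum where MC = AVC, at q = 7, giving min AVC = 59 - 14·7 + 7^2 = $10.
Since P = $155 ≥ min AVC = $10, price covers variable cost and the firm should produce.
Set P = MC: 155 = 59 - 28q + 3q^2 → -96 - 28q + 3q^2 = 0. The roots are q = -8/3 and q = 12; the profit-maximizing output is on the rising part of MC, so q* = 12.
Check: AVC at q = 12 is $35 ≤ P, so revenue covers variable cost.
Profit = P·q − TC = 155·12 − 616 = $1244.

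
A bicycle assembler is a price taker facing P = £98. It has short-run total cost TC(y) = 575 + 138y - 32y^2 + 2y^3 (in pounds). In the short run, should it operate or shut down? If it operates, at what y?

Produce at y = 10

Variable cost is VC = 138y - 32y^2 + 2y^3, so AVC = VC/y = 138 - 32y + 2y^2 and MC = dTC/dy = 138 - 64y + 6y^2.
AVC hits its minimum where MC = AVC, at y = 8, giving min AVC = 138 - 32·8 + 2·8^2 = £10.
P = £98 exceeds min AVC = £10, so the firm stays open.
Set P = MC: 98 = 138 - 64y + 6y^2 → 40 - 64y + 6y^2 = 0. The roots are y = 2/3 and y = 10; the profit-maximizing output is on the rising part of MC, so y* = 10.
Check: AVC at y = 10 is £18 ≤ P, so revenue covers variable cost.
Profit = P·y − TC = 98·10 − 755 = £225.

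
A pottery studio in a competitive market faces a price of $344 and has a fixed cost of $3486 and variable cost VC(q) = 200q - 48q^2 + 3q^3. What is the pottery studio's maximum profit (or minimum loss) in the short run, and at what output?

AVC = 200 - 48q + 3q^2; min AVC = $8 at q = 8. Since P = $344 ≥ min AVC, the firm produces.
With MC = 200 - 96q + 9q^2, P = MC on the upward-sloping part at q* = 12.
TR = 344·12 = 4128. TC = 3486 + 672 = 4158. Profit = 4128 − 4158 = -$30.
Shutting down would mean losing the fixed cost of $3486, so operating at a loss of $30 is better by $3456.

Profit = -$30 at q = 12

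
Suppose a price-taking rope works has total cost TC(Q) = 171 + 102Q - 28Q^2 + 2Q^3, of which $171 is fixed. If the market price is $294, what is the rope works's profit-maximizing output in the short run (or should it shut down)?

Produce at Q = 12

Variable cost is VC = 102Q - 28Q^2 + 2Q^3, so AVC = VC/Q = 102 - 28Q + 2Q^2 and MC = dTC/dQ = 102 - 56Q + 6Q^2.
The AVC parabola has its vertex at Q = 28/4 = 7, where AVC = 102 - 28·7 + 2·7^2 = $4.
Because $294 ≥ $4, revenue can cover variable cost; the firm operates.
Set P = MC: 294 = 102 - 56Q + 6Q^2 → -192 - 56Q + 6Q^2 = 0. The roots are Q = -8/3 and Q = 12; the profit-maximizing output is on the rising part of MC, so Q* = 12.
Check: AVC at Q = 12 is $54 ≤ P, so revenue covers variable cost.
Profit = P·Q − TC = 294·12 − 819 = $2709.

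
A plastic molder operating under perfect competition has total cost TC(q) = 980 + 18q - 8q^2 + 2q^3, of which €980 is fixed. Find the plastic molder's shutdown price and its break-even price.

Shutdown price = €10; break-even price = €200

Shutdown price = min AVC. AVC = 18 - 8q + 2q^2, with vertex at q = 2 and minimum €10.
ATC = 980/q + 18 - 8q + 2q^2. Setting dATC/dq = −980/q^2 − 8 + 4q = 0 gives q = 7 (since 4·7^3 − 8·7^2 = 980).
min ATC = 980/7 + 18 − 8·7 + 2·7^2 = €200. That is the break-even price.
For €10 ≤ P < €200 the firm produces at a loss; below €10 it shuts down.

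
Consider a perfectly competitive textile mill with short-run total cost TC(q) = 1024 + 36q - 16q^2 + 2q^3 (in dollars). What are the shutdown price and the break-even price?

Shutdown price = min AVC. AVC = 36 - 16q + 2q^2, with vertex at q = 4 and minimum $4.
ATC = 1024/q + 36 - 16q + 2q^2. Setting dATC/dq = −1024/q^2 − 16 + 4q = 0 gives q = 8 (since 4·8^3 − 16·8^2 = 1024).
min ATC = 1024/8 + 36 − 16·8 + 2·8^2 = $164. That is the break-even price.
Between these two prices the firm operates at a loss; above $164 it earns a profit.

Shutdown price = $4; break-even price = $164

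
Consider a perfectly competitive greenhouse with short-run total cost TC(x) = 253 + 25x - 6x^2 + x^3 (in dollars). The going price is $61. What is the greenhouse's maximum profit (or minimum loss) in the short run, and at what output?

Profit = -$37 at x = 6

AVC = 25 - 6x + x^2; min AVC = $16 at x = 3. Since P = $61 ≥ min AVC, the firm produces.
MC = 25 - 12x + 3x^2. Setting P = MC and taking the root on the rising branch gives x* = 6.
TR = 61·6 = 366. TC = 253 + 150 = 403. Profit = 366 − 403 = -$37.
By producing, the firm covers all variable cost plus $216 of fixed cost; shutting down would lose the full $253.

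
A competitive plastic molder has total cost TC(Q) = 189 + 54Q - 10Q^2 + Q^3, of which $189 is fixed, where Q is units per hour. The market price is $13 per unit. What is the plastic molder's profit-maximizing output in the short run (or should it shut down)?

From TC, MC = TC'(Q) = 54 - 20Q + 3Q^2 and AVC = VC/Q = 54 - 10Q + Q^2.
AVC is minimized where dAVC/dQ = -10 + 2Q = 0, at Q = 5; min AVC = 54 - 10·5 + 5^2 = $29.
Since P = $13 < min AVC = $29, price fails to cover variable cost at any output.
The firm minimizes its loss by shutting down and losing only its fixed cost of $189.

Shut down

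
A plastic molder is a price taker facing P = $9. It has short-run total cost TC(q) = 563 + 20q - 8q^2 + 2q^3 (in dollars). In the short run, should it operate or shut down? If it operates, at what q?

Shut down

Strip out fixed cost: VC = 20q - 8q^2 + 2q^3. Then AVC = 20 - 8q + 2q^2 and MC = 20 - 16q + 6q^2.
AVC is minimized where dAVC/dq = -8 + 4q = 0, at q = 2; min AVC = 20 - 8·2 + 2·2^2 = $12.
With P < min AVC ($9 < $12), every unit sold adds to the loss.
The firm minimizes its loss by shutting down and losing only its fixed cost of $563.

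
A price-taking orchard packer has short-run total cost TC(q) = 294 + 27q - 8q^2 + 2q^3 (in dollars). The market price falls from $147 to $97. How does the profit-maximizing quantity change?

AVC = 27 - 8q + 2q^2, minimized at q = 2 where min AVC = $19. MC = 27 - 16q + 6q^2.
With P = $147 above the shutdown price, P = MC gives q = 6.
At P = $97 ≥ min AVC, set P = MC: q = 5. The firm stays open but cuts output.

Output falls from 6 to 5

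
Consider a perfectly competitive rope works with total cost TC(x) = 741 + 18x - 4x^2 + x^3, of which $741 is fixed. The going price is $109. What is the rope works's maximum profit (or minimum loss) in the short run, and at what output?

Profit = -$251 at x = 7

AVC = 18 - 4x + x^2 has its minimum $14 at x = 2; price $109 clears that bar, so the firm operates.
MC = 18 - 8x + 3x^2. Setting P = MC and taking the root on the rising branch gives x* = 7.
TR = 109·7 = 763. TC = 741 + 273 = 1014. Profit = 763 − 1014 = -$251.
That loss of $251 beats the $741 the firm would lose by shutting down; producing recovers $490 of fixed cost.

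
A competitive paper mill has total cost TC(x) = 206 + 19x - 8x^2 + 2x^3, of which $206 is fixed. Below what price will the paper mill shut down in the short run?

$11 per unit

The shutdown price is the minimum of AVC. VC = 19x - 8x^2 + 2x^3, so AVC = 19 - 8x + 2x^2.
dAVC/dx = -8 + 4x = 0 gives x = 2. min AVC = 19 - 8·2 + 2·2^2 = 11.
So the shutdown price is $11.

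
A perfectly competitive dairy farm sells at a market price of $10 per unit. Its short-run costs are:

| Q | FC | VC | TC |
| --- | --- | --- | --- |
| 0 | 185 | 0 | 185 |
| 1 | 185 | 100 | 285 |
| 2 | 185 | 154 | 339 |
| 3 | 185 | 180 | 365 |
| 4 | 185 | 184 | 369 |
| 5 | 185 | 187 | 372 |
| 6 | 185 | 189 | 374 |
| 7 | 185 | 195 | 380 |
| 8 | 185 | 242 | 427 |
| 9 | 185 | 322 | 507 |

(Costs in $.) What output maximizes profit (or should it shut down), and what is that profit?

Tabulate TR − TC: Q=0: -185; Q=1: -275; Q=2: -319; Q=3: -335; Q=4: -329; Q=5: -322; Q=6: -314; Q=7: -310; Q=8: -347; Q=9: -417.
Profit is highest at Q = 0. Equivalently, the lowest AVC in the table is 195/7 ≈ $27.86 at Q = 7, and P = $10 falls below it — price never covers variable cost, so the firm shuts down and loses only its fixed cost.

Q = 0 (shut down); profit = -$185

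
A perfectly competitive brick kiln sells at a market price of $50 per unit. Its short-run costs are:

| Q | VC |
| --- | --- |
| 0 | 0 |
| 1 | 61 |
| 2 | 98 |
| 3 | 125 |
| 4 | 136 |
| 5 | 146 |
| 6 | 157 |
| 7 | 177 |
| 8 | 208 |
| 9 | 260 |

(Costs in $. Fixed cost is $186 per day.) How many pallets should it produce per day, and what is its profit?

Q = 8; profit = $6

Tabulate TR − TC: Q=0: -186; Q=1: -197; Q=2: -184; Q=3: -161; Q=4: -122; Q=5: -82; Q=6: -43; Q=7: -13; Q=8: 6; Q=9: 4.
Profit is maximized at Q = 8. AVC there is 208/8 = $26 ≤ P, so producing beats shutting down (which would give -$186).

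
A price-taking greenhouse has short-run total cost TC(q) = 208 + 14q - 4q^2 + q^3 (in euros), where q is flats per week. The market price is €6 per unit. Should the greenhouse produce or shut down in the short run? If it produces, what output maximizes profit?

Strip out fixed cost: VC = 14q - 4q^2 + q^3. Then AVC = 14 - 4q + q^2 and MC = 14 - 8q + 3q^2.
The AVC parabola has its vertex at q = 4/2 = 2, where AVC = 14 - 4·2 + 2^2 = €10.
With P < min AVC (€6 < €10), every unit sold adds to the loss.
Best response: produce nothing and absorb the €208 fixed cost.

Shut down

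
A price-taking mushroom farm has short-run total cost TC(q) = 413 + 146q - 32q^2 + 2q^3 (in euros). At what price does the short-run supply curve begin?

€18 per unit

The firm shuts down when price falls below the minimum of average variable cost. AVC = VC/q = 146 - 32q + 2q^2.
dAVC/dq = -32 + 4q = 0 gives q = 8. min AVC = 146 - 32·8 + 2·8^2 = 18.
For P < €18 the firm produces nothing.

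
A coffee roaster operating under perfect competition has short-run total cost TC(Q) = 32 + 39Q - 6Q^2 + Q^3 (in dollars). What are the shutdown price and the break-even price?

Shutdown price = $30; break-even price = $39

Shutdown price = min AVC. AVC = 39 - 6Q + Q^2, with vertex at Q = 3 and minimum $30.
ATC = 32/Q + 39 - 6Q + Q^2. Setting dATC/dQ = −32/Q^2 − 6 + 2Q = 0 gives Q = 4 (since 2·4^3 − 6·4^2 = 32).
min ATC = 32/4 + 39 − 6·4 + 4^2 = $39. That is the break-even price.
Between these two prices the firm operates at a loss; above $39 it earns a profit.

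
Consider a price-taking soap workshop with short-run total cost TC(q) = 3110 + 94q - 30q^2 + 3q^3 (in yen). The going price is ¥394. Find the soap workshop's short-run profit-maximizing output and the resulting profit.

AVC = 94 - 30q + 3q^2; min AVC = ¥19 at q = 5. Since P = ¥394 ≥ min AVC, the firm produces.
MC = 94 - 60q + 9q^2. Setting P = MC and taking the root on the rising branch gives q* = 10.
TR = 394·10 = 3940. TC = 3110 + 940 = 4050. Profit = 3940 − 4050 = -¥110.
By producing, the firm covers all variable cost plus ¥3000 of fixed cost; shutting down would lose the full ¥3110.

Profit = -¥110 at q = 10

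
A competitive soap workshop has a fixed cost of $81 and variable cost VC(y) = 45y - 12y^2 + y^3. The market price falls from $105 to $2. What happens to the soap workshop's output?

Output falls from 10 to 0 (the firm shuts down)

MC = 45 - 24y + 3y^2; the shutdown threshold is min AVC = $9 (at y = 6).
At P = $105 ≥ min AVC, set P = MC on the rising branch: y = 10.
At P = $2 < min AVC = $9, price no longer covers variable cost at any output, so the firm shuts down: y = 0.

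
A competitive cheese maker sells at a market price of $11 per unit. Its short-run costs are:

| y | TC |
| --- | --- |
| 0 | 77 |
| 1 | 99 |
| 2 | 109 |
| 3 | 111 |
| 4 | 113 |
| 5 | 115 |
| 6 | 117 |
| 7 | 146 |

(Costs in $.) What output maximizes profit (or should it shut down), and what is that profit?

Tabulate TR − TC: y=0: -77; y=1: -88; y=2: -87; y=3: -78; y=4: -69; y=5: -60; y=6: -51; y=7: -69.
Profit is maximized at y = 6. AVC there is 40/6 = $6.67 ≤ P, so producing beats shutting down (which would give -$77).

y = 6; profit = -$51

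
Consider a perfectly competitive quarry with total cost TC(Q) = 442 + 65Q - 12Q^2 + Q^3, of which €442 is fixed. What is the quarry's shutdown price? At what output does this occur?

€29 per unit, at Q = 6

The firm shuts down when price falls below the minimum of average variable cost. AVC = VC/Q = 65 - 12Q + Q^2.
At the minimum of AVC, MC = AVC. MC = 65 - 24Q + 3Q^2; setting MC = AVC gives 2Q^2 - 12Q = 0, so Q = 6. min AVC = 29.
For P < €29 the firm produces nothing.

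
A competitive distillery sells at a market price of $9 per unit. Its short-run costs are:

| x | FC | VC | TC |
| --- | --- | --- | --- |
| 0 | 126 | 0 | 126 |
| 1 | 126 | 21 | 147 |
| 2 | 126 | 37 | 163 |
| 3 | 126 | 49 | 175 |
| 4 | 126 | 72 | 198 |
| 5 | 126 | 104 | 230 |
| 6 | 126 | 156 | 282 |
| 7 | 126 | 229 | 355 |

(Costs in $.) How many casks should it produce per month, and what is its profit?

Compute π = P·x − TC at each output: x=0: -126; x=1: -138; x=2: -145; x=3: -148; x=4: -162; x=5: -185; x=6: -228; x=7: -292.
Profit is highest at x = 0. Equivalently, the lowest AVC in the table is 49/3 ≈ $16.33 at x = 3, and P = $9 falls below it — price never covers variable cost, so the firm shuts down and loses only its fixed cost.

x = 0 (shut down); profit = -$126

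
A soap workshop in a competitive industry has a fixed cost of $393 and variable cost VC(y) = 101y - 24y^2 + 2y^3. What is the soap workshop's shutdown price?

$29 per unit

The firm shuts down when price falls below the minimum of average variable cost. AVC = VC/y = 101 - 24y + 2y^2.
dAVC/dy = -24 + 4y = 0 gives y = 6. min AVC = 101 - 24·6 + 2·6^2 = 29.
The firm shuts down for any P below $29.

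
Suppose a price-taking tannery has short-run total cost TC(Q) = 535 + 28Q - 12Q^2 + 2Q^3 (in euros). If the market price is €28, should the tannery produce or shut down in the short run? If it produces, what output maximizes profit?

Produce at Q = 4

Strip out fixed cost: VC = 28Q - 12Q^2 + 2Q^3. Then AVC = 28 - 12Q + 2Q^2 and MC = 28 - 24Q + 6Q^2.
The AVC parabola has its vertex at Q = 12/4 = 3, where AVC = 28 - 12·3 + 2·3^2 = €10.
P = €28 exceeds min AVC = €10, so the firm stays open.
Set P = MC: 28 = 28 - 24Q + 6Q^2 → -24Q + 6Q^2 = 0. The roots are Q = 0 and Q = 4; the profit-maximizing output is on the rising part of MC, so Q* = 4.
Check: AVC at Q = 4 is €12 ≤ P, so revenue covers variable cost.
Profit = P·Q − TC = 28·4 − 583 = -€471, a loss, but smaller than the €535 fixed cost the firm would lose by shutting down.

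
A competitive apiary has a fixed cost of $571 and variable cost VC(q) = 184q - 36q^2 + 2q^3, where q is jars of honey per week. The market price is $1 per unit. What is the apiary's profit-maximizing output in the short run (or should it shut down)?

Variable cost is VC = 184q - 36q^2 + 2q^3, so AVC = VC/q = 184 - 36q + 2q^2 and MC = dTC/dq = 184 - 72q + 6q^2.
AVC hits its minimum where MC = AVC, at q = 9, giving min AVC = 184 - 36·9 + 2·9^2 = $22.
Since P = $1 < min AVC = $22, price fails to cover variable cost at any output.
Shutting down limits the loss to fixed cost, $571.

Shut down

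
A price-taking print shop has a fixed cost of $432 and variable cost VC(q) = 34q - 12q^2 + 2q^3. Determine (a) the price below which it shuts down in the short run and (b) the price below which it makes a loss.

Shutdown price = $16; break-even price = $106

Shutdown price = min AVC. AVC = 34 - 12q + 2q^2, with vertex at q = 3 and minimum $16.
ATC = 432/q + 34 - 12q + 2q^2. Setting dATC/dq = −432/q^2 − 12 + 4q = 0 gives q = 6 (since 4·6^3 − 12·6^2 = 432).
min ATC = 432/6 + 34 − 12·6 + 2·6^2 = $106. That is the break-even price.
Between these two prices the firm operates at a loss; above $106 it earns a profit.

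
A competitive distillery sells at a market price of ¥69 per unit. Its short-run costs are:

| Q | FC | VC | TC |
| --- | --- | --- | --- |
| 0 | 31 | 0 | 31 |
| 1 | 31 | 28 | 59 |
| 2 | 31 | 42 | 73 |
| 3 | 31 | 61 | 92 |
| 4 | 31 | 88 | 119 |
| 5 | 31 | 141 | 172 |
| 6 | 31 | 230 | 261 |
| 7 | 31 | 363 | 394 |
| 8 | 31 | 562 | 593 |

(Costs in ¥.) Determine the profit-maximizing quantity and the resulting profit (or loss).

Q = 5; profit = ¥173

Profit at each row (π = 69Q − TC): Q=0: -31; Q=1: 10; Q=2: 65; Q=3: 115; Q=4: 157; Q=5: 173; Q=6: 153; Q=7: 89; Q=8: -41.
Profit is maximized at Q = 5. AVC there is 141/5 = ¥28.20 ≤ P, so producing beats shutting down (which would give -¥31).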